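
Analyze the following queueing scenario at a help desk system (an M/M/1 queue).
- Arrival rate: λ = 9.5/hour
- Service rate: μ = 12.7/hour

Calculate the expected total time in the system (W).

First, compute utilization: ρ = λ/μ = 9.5/12.7 = 0.7480
For M/M/1: W = 1/(μ-λ)
W = 1/(12.7-9.5) = 1/3.20
W = 0.3125 hours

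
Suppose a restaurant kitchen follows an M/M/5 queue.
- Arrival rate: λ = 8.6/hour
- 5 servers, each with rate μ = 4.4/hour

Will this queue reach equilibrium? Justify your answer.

Stability requires ρ = λ/(cμ) < 1
ρ = 8.6/(5 × 4.4) = 8.6/22.00 = 0.3909
Since 0.3909 < 1, the system is STABLE.
The servers are busy 39.09% of the time.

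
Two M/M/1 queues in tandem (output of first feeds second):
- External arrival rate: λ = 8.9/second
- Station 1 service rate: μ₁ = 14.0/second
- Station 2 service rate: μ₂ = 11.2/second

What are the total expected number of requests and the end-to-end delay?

By Jackson's theorem, each station behaves as independent M/M/1.
Station 1: ρ₁ = 8.9/14.0 = 0.6357, L₁ = ρ₁/(1-ρ₁) = λ/(μ₁-λ) = 8.9/5.10 = 1.7451
Station 2: ρ₂ = 8.9/11.2 = 0.7946, L₂ = ρ₂/(1-ρ₂) = λ/(μ₂-λ) = 8.9/2.30 = 3.8696
Total: L = L₁ + L₂ = 1.7451 + 3.8696 = 5.6147
W = L/λ = 5.6147/8.9 = 0.6309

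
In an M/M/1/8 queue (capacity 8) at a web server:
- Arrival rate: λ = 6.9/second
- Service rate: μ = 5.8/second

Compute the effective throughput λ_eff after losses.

ρ = λ/μ = 6.9/5.8 = 1.18966
P₀ = (1-ρ)/(1-ρ^(K+1)) = (1-1.18966)/(1-1.18966^9) = -0.18966/-3.7732 = 0.05027
P_K = P₀×ρ^K = 0.05027 × 1.18966^8 = 0.05027 × 4.0122 = 0.2017
λ_eff = λ(1-P_K) = 6.9 × (1 - 0.20167) = 6.9 × 0.79833 = 5.5085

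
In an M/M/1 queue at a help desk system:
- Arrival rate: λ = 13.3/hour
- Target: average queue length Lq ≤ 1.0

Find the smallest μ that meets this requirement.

For M/M/1: Lq = λ²/(μ(μ-λ))
Need Lq ≤ 1.0, i.e. μ(μ-λ) ≥ λ²/1.0
μ² - 13.3μ - 176.89/1.0 ≥ 0  →  μ² - 13.3μ - 176.8900 ≥ 0
Quadratic formula (positive root): μ = [λ + √(λ² + 4×176.8900)]/2
Discriminant: 176.89 + 4×176.8900 = 884.4500, √884.4500 = 29.739704
μ ≥ (13.3 + 29.739704)/2 = 21.5199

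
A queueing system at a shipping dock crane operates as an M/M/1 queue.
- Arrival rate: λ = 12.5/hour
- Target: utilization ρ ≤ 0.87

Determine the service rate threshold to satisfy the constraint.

ρ = λ/μ, so μ = λ/ρ
μ ≥ 12.5/0.87 = 14.3678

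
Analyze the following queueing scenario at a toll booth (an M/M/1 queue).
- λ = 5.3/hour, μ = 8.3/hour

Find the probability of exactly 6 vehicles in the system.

ρ = λ/μ = 5.3/8.3 = 0.63855
P(n) = (1-ρ)ρⁿ
P(6) = (1-0.63855) × 0.63855^6
P(6) = 0.36145 × 0.067791
P(6) = 0.02450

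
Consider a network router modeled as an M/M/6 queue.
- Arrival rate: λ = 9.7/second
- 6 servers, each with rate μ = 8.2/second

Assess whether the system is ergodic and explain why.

Stability requires ρ = λ/(cμ) < 1
ρ = 9.7/(6 × 8.2) = 9.7/49.20 = 0.1972
Since 0.1972 < 1, the system is STABLE.
The servers are busy 19.72% of the time.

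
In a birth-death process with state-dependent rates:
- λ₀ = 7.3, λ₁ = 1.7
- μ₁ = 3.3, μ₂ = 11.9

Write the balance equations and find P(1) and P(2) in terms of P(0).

Balance equations:
State 0: λ₀P₀ = μ₁P₁ → P₁ = (λ₀/μ₁)P₀ = (7.3/3.3)P₀ = 2.2121P₀
State 1: P₂ = (λ₀λ₁)/(μ₁μ₂)P₀ = (7.3×1.7)/(3.3×11.9)P₀ = 0.3160P₀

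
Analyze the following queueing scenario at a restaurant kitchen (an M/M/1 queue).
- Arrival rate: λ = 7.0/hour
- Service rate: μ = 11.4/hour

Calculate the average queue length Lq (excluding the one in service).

ρ = λ/μ = 7.0/11.4 = 0.6140
For M/M/1: Lq = λ²/(μ(μ-λ))
Lq = 49.00/(11.4 × 4.40)
Lq = 0.9769 orders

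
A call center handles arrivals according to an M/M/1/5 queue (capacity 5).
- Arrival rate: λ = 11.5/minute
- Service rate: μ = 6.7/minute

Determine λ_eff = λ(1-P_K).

ρ = λ/μ = 11.5/6.7 = 1.71642
P₀ = (1-ρ)/(1-ρ^(K+1)) = (1-1.71642)/(1-1.71642^6) = -0.7164/-24.5706 = 0.02916
P_K = P₀×ρ^K = 0.02916 × 1.71642^5 = 0.02916 × 14.8977 = 0.4344
λ_eff = λ(1-P_K) = 11.5 × (1 - 0.43438) = 11.5 × 0.56562 = 6.5046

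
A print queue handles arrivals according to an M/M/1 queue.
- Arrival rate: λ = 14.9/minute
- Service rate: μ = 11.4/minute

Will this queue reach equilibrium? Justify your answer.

Stability requires ρ = λ/(cμ) < 1
ρ = 14.9/(1 × 11.4) = 14.9/11.40 = 1.3070
Since 1.3070 ≥ 1, the system is UNSTABLE.
Queue grows without bound. Need μ > λ = 14.9.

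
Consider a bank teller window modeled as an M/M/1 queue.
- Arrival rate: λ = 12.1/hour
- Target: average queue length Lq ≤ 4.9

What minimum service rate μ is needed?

For M/M/1: Lq = λ²/(μ(μ-λ))
Need Lq ≤ 4.9, i.e. μ(μ-λ) ≥ λ²/4.9
μ² - 12.1μ - 146.41/4.9 ≥ 0  →  μ² - 12.1μ - 29.8796 ≥ 0
Quadratic formula (positive root): μ = [λ + √(λ² + 4×29.8796)]/2
Discriminant: 146.41 + 4×29.8796 = 265.9284, √265.9284 = 16.30731
μ ≥ (12.1 + 16.30731)/2 = 14.2037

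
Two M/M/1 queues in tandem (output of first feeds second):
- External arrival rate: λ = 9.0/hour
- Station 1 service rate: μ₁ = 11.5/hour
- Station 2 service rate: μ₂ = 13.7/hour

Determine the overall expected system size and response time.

By Jackson's theorem, each station behaves as independent M/M/1.
Station 1: ρ₁ = 9.0/11.5 = 0.7826, L₁ = ρ₁/(1-ρ₁) = λ/(μ₁-λ) = 9.0/2.50 = 3.6000
Station 2: ρ₂ = 9.0/13.7 = 0.6569, L₂ = ρ₂/(1-ρ₂) = λ/(μ₂-λ) = 9.0/4.70 = 1.9149
Total: L = L₁ + L₂ = 3.6000 + 1.9149 = 5.5149
W = L/λ = 5.5149/9.0 = 0.6128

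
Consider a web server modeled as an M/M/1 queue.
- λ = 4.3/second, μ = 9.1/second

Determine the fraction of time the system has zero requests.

ρ = λ/μ = 4.3/9.1 = 0.4725
P(0) = 1 - ρ = 1 - 0.4725 = 0.5275
The server is idle 52.75% of the time.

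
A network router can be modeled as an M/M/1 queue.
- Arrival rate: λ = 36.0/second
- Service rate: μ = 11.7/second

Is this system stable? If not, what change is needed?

Stability requires ρ = λ/(cμ) < 1
ρ = 36.0/(1 × 11.7) = 36.0/11.70 = 3.0769
Since 3.0769 ≥ 1, the system is UNSTABLE.
Queue grows without bound. Need μ > λ = 36.0.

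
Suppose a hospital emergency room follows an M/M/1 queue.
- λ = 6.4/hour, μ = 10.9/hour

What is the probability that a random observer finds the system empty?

ρ = λ/μ = 6.4/10.9 = 0.5872
P(0) = 1 - ρ = 1 - 0.5872 = 0.4128
The server is idle 41.28% of the time.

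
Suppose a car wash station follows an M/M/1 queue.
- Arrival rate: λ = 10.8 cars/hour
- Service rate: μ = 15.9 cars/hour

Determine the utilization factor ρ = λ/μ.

Server utilization: ρ = λ/μ
ρ = 10.8/15.9 = 0.6792
The server is busy 67.92% of the time.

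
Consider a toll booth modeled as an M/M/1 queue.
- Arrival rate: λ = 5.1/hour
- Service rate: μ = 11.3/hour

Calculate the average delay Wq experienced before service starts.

First, compute utilization: ρ = λ/μ = 5.1/11.3 = 0.4513
For M/M/1: Wq = λ/(μ(μ-λ))
Wq = 5.1/(11.3 × (11.3-5.1))
Wq = 5.1/(11.3 × 6.20)
Wq = 0.07279 hours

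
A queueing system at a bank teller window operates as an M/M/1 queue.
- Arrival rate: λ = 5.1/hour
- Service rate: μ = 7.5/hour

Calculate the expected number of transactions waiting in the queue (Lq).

ρ = λ/μ = 5.1/7.5 = 0.6800
For M/M/1: Lq = λ²/(μ(μ-λ))
Lq = 26.01/(7.5 × 2.40)
Lq = 1.4450 transactions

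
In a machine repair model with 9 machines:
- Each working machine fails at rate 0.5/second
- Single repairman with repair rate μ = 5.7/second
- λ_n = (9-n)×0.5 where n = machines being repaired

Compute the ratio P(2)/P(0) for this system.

P(2)/P(0) = ∏_{i=0}^{2-1} λ_i/μ_{i+1}
= (9-0)×0.5/5.7 × (9-1)×0.5/5.7
= 0.5540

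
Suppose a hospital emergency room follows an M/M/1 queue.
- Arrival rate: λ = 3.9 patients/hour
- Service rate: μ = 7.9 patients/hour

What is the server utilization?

Server utilization: ρ = λ/μ
ρ = 3.9/7.9 = 0.4937
The server is busy 49.37% of the time.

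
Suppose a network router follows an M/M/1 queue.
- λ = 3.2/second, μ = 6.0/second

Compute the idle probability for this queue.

ρ = λ/μ = 3.2/6.0 = 0.5333
P(0) = 1 - ρ = 1 - 0.5333 = 0.4667
The server is idle 46.67% of the time.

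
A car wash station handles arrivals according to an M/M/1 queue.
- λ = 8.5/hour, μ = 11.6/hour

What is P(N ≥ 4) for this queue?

ρ = λ/μ = 8.5/11.6 = 0.73276
P(N ≥ n) = ρⁿ
P(N ≥ 4) = 0.73276^4
P(N ≥ 4) = 0.2883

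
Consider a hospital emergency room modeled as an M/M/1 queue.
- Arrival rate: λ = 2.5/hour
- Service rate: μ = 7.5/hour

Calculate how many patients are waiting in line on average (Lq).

ρ = λ/μ = 2.5/7.5 = 0.3333
For M/M/1: Lq = λ²/(μ(μ-λ))
Lq = 6.25/(7.5 × 5.00)
Lq = 0.1667 patients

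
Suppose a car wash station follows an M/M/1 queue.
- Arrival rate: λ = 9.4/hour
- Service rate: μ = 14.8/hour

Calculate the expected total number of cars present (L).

ρ = λ/μ = 9.4/14.8 = 0.6351
For M/M/1: L = λ/(μ-λ)
L = 9.4/(14.8-9.4) = 9.4/5.40
L = 1.7407 cars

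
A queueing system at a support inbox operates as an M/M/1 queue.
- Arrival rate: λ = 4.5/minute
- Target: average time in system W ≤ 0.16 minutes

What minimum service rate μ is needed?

For M/M/1: W = 1/(μ-λ)
Need W ≤ 0.16, so 1/(μ-λ) ≤ 0.16
μ - λ ≥ 1/0.16 = 6.2500
μ ≥ 4.5 + 6.2500 = 10.7500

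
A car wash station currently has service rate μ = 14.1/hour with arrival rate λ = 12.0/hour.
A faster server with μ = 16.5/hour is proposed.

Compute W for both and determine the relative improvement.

System 1: ρ₁ = 12.0/14.1 = 0.8511, W₁ = 1/(14.1-12.0) = 0.47619
System 2: ρ₂ = 12.0/16.5 = 0.7273, W₂ = 1/(16.5-12.0) = 0.22222
Improvement: (W₁-W₂)/W₁ = (0.47619-0.22222)/0.47619 = 53.33%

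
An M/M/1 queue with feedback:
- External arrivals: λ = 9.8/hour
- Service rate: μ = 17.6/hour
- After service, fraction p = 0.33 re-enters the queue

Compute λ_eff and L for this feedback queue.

Effective arrival rate: λ_eff = λ/(1-p) = 9.8/(1-0.33) = 9.8/0.67 = 14.62687
ρ = λ_eff/μ = 14.62687/17.6 = 0.831072
L = ρ/(1-ρ) = 0.831072/(1-0.831072) = 4.9197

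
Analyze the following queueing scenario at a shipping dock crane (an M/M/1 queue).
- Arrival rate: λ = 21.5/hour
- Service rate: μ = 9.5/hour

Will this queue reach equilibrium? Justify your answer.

Stability requires ρ = λ/(cμ) < 1
ρ = 21.5/(1 × 9.5) = 21.5/9.50 = 2.2632
Since 2.2632 ≥ 1, the system is UNSTABLE.
Queue grows without bound. Need μ > λ = 21.5.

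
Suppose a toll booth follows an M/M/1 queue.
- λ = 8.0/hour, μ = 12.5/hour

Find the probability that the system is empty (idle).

ρ = λ/μ = 8.0/12.5 = 0.6400
P(0) = 1 - ρ = 1 - 0.6400 = 0.3600
The server is idle 36.00% of the time.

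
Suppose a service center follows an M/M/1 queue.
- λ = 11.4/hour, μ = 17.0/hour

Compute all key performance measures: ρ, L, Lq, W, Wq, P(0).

Step 1: ρ = λ/μ = 11.4/17.0 = 0.6706
Step 2: L = λ/(μ-λ) = 11.4/5.60 = 2.0357
Step 3: Lq = λ²/(μ(μ-λ)) = 129.96/(17.0×5.60) = 1.3651
Step 4: W = 1/(μ-λ) = 1/5.60 = 0.17857
Step 5: Wq = λ/(μ(μ-λ)) = 11.4/(17.0×5.60) = 0.1197
Step 6: P(0) = 1-ρ = 0.3294
Verify: L = λW = 11.4×0.17857 = 2.0357 ✔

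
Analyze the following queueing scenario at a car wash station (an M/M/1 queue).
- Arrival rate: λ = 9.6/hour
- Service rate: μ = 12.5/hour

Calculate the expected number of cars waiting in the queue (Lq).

ρ = λ/μ = 9.6/12.5 = 0.7680
For M/M/1: Lq = λ²/(μ(μ-λ))
Lq = 92.16/(12.5 × 2.90)
Lq = 2.5423 cars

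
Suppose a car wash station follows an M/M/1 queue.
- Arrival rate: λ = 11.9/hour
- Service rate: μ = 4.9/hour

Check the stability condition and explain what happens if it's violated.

Stability requires ρ = λ/(cμ) < 1
ρ = 11.9/(1 × 4.9) = 11.9/4.90 = 2.4286
Since 2.4286 ≥ 1, the system is UNSTABLE.
Queue grows without bound. Need μ > λ = 11.9.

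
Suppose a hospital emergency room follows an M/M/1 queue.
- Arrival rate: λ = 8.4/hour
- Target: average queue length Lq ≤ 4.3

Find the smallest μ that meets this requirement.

For M/M/1: Lq = λ²/(μ(μ-λ))
Need Lq ≤ 4.3, i.e. μ(μ-λ) ≥ λ²/4.3
μ² - 8.4μ - 70.56/4.3 ≥ 0  →  μ² - 8.4μ - 16.4093 ≥ 0
Quadratic formula (positive root): μ = [λ + √(λ² + 4×16.4093)]/2
Discriminant: 70.56 + 4×16.4093 = 136.1972, √136.1972 = 11.6704
μ ≥ (8.4 + 11.6704)/2 = 10.0352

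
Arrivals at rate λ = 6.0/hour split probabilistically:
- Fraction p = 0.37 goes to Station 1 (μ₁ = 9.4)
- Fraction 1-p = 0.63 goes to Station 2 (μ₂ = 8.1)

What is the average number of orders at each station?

Effective rates: λ₁ = 6.0×0.37 = 2.22, λ₂ = 6.0×0.63 = 3.78
Station 1: ρ₁ = 2.22/9.4 = 0.2362, L₁ = ρ₁/(1-ρ₁) = 0.2362/(1-0.2362) = 0.3092
Station 2: ρ₂ = 3.78/8.1 = 0.46667, L₂ = ρ₂/(1-ρ₂) = 0.46667/(1-0.46667) = 0.8750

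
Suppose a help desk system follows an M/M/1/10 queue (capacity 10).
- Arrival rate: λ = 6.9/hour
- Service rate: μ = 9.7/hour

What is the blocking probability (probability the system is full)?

ρ = λ/μ = 6.9/9.7 = 0.71134
P₀ = (1-ρ)/(1-ρ^(K+1)) = (1-0.71134)/(1-0.71134^11) = 0.28866/0.97640 = 0.2956
P_K = P₀×ρ^K = 0.29564 × 0.71134^10 = 0.29564 × 0.033172 = 0.009807
Blocking probability = 0.98%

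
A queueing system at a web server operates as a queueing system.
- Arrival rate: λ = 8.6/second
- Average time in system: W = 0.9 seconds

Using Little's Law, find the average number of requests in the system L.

Little's Law: L = λW
L = 8.6 × 0.9 = 7.7400 requests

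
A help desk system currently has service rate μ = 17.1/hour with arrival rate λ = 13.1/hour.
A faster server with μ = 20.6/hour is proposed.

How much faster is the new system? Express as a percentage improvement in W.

System 1: ρ₁ = 13.1/17.1 = 0.7661, W₁ = 1/(17.1-13.1) = 0.25000
System 2: ρ₂ = 13.1/20.6 = 0.6359, W₂ = 1/(20.6-13.1) = 0.13333
Improvement: (W₁-W₂)/W₁ = (0.25000-0.13333)/0.25000 = 46.67%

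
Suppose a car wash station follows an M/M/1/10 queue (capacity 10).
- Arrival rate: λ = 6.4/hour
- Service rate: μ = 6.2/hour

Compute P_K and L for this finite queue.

ρ = λ/μ = 6.4/6.2 = 1.032258
P₀ = (1-ρ)/(1-ρ^(K+1)) = (1-1.032258)/(1-1.032258^11) = -0.03226/-0.4180 = 0.07718
P_K = P₀×ρ^K = 0.07718 × 1.032258^10 = 0.07718 × 1.3737 = 0.1060
Blocking probability P_10 = 0.1060 (10.60%)
L = ρ[1 - (K+1)ρ^K + Kρ^(K+1)] / [(1-ρ)(1-ρ^(K+1))]
L = 1.032258 × (1 - 11×1.37367051 + 10×1.41798237) / ((1 - 1.032258) × (1 - 1.41798237)) = 5.3168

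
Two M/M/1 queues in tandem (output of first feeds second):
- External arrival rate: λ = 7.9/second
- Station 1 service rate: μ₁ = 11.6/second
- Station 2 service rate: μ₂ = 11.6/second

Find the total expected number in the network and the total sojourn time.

By Jackson's theorem, each station behaves as independent M/M/1.
Station 1: ρ₁ = 7.9/11.6 = 0.6810, L₁ = ρ₁/(1-ρ₁) = λ/(μ₁-λ) = 7.9/3.70 = 2.13514
Station 2: ρ₂ = 7.9/11.6 = 0.6810, L₂ = ρ₂/(1-ρ₂) = λ/(μ₂-λ) = 7.9/3.70 = 2.13514
Total: L = L₁ + L₂ = 2.13514 + 2.13514 = 4.2703
W = L/λ = 4.2703/7.9 = 0.5405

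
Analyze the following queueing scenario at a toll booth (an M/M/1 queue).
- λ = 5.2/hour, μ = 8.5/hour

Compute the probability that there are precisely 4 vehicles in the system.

ρ = λ/μ = 5.2/8.5 = 0.61176
P(n) = (1-ρ)ρⁿ
P(4) = (1-0.61176) × 0.61176^4
P(4) = 0.38824 × 0.14006
P(4) = 0.05438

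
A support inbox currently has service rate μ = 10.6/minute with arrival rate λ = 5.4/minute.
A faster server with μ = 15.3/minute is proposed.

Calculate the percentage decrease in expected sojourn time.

System 1: ρ₁ = 5.4/10.6 = 0.5094, W₁ = 1/(10.6-5.4) = 0.192308
System 2: ρ₂ = 5.4/15.3 = 0.3529, W₂ = 1/(15.3-5.4) = 0.101010
Improvement: (W₁-W₂)/W₁ = (0.192308-0.101010)/0.192308 = 47.47%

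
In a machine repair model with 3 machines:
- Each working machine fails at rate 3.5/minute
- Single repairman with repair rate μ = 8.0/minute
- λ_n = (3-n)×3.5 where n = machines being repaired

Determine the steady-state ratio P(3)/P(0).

P(3)/P(0) = ∏_{i=0}^{3-1} λ_i/μ_{i+1}
= (3-0)×3.5/8.0 × (3-1)×3.5/8.0 × (3-2)×3.5/8.0
= 0.5024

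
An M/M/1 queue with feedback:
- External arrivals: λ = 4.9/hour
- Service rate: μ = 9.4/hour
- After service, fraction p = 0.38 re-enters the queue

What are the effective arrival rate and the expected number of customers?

Effective arrival rate: λ_eff = λ/(1-p) = 4.9/(1-0.38) = 4.9/0.62 = 7.9032
ρ = λ_eff/μ = 7.9032/9.4 = 0.84077
L = ρ/(1-ρ) = 0.84077/(1-0.84077) = 5.2802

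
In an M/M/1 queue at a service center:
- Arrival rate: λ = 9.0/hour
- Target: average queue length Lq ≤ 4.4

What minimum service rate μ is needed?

For M/M/1: Lq = λ²/(μ(μ-λ))
Need Lq ≤ 4.4, i.e. μ(μ-λ) ≥ λ²/4.4
μ² - 9.0μ - 81.00/4.4 ≥ 0  →  μ² - 9.0μ - 18.4091 ≥ 0
Quadratic formula (positive root): μ = [λ + √(λ² + 4×18.4091)]/2
Discriminant: 81.00 + 4×18.4091 = 154.6364, √154.6364 = 12.4353
μ ≥ (9.0 + 12.4353)/2 = 10.7176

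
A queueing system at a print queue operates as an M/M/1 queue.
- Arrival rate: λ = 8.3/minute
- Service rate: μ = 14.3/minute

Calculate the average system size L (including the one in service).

ρ = λ/μ = 8.3/14.3 = 0.5804
For M/M/1: L = λ/(μ-λ)
L = 8.3/(14.3-8.3) = 8.3/6.00
L = 1.3833 jobs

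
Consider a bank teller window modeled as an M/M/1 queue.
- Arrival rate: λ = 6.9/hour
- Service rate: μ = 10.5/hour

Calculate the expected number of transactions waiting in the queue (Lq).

ρ = λ/μ = 6.9/10.5 = 0.6571
For M/M/1: Lq = λ²/(μ(μ-λ))
Lq = 47.61/(10.5 × 3.60)
Lq = 1.2595 transactions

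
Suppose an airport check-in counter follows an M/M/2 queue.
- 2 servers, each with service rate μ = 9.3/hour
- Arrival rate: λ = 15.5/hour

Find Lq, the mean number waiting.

Traffic intensity: ρ = λ/(cμ) = 15.5/(2×9.3) = 0.8333
Since ρ = 0.8333 < 1, system is stable.
Offered load a = λ/μ = cρ = 15.5/9.3 = 1.6667
P₀ = [ Σₙ₌₀^1 aⁿ/n! + a^2/(2!(1-ρ)) ]⁻¹
Σ = a^0/0! + a^1/1! = 1.0000 + 1.6667 = 2.6667
a^2/(2!(1-ρ)) = 2.77778/(2 × 0.166667) = 8.3333
P₀ = 1/(2.6667 + 8.3333) = 0.09091
Lq = P₀·a^2·ρ / (2!(1-ρ)²) = 0.090909 × 2.7778 × 0.83333 / (2 × 0.027778) = 3.7879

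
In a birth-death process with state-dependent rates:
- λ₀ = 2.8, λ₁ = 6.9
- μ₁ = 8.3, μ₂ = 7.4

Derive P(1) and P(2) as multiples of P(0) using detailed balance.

Balance equations:
State 0: λ₀P₀ = μ₁P₁ → P₁ = (λ₀/μ₁)P₀ = (2.8/8.3)P₀ = 0.3373P₀
State 1: P₂ = (λ₀λ₁)/(μ₁μ₂)P₀ = (2.8×6.9)/(8.3×7.4)P₀ = 0.3146P₀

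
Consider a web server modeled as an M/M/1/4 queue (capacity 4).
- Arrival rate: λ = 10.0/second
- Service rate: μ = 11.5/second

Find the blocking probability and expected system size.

ρ = λ/μ = 10.0/11.5 = 0.86957
P₀ = (1-ρ)/(1-ρ^(K+1)) = (1-0.86957)/(1-0.86957^5) = 0.13043/0.50281 = 0.2594
P_K = P₀×ρ^K = 0.2594 × 0.86957^4 = 0.2594 × 0.5718 = 0.1483
Blocking probability P_4 = 0.1483 (14.83%)
L = ρ[1 - (K+1)ρ^K + Kρ^(K+1)] / [(1-ρ)(1-ρ^(K+1))]
L = 0.86957 × (1 - 5×0.571766 + 4×0.497190) / ((1 - 0.86957) × (1 - 0.497190)) = 1.7228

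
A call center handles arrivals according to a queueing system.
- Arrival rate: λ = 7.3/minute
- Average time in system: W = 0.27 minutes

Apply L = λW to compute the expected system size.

Little's Law: L = λW
L = 7.3 × 0.27 = 1.9710 calls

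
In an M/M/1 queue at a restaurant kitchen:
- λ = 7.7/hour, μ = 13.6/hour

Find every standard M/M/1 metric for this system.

Step 1: ρ = λ/μ = 7.7/13.6 = 0.5662
Step 2: L = λ/(μ-λ) = 7.7/5.90 = 1.3051
Step 3: Lq = λ²/(μ(μ-λ)) = 59.29/(13.6×5.90) = 0.7389
Step 4: W = 1/(μ-λ) = 1/5.90 = 0.16949
Step 5: Wq = λ/(μ(μ-λ)) = 7.7/(13.6×5.90) = 0.09596
Step 6: P(0) = 1-ρ = 0.4338
Verify: L = λW = 7.7×0.16949 = 1.3051 ✔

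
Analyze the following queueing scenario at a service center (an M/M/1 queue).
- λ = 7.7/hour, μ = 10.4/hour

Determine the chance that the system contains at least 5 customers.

ρ = λ/μ = 7.7/10.4 = 0.7404
P(N ≥ n) = ρⁿ
P(N ≥ 5) = 0.7404^5
P(N ≥ 5) = 0.2225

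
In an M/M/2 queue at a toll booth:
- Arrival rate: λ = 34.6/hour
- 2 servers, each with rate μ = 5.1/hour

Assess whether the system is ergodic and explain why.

Stability requires ρ = λ/(cμ) < 1
ρ = 34.6/(2 × 5.1) = 34.6/10.20 = 3.3922
Since 3.3922 ≥ 1, the system is UNSTABLE.
Need c > λ/μ = 34.6/5.1 = 6.78.
Minimum servers needed: c = 7.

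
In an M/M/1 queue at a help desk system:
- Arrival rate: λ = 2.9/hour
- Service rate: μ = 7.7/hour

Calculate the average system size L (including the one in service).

ρ = λ/μ = 2.9/7.7 = 0.3766
For M/M/1: L = λ/(μ-λ)
L = 2.9/(7.7-2.9) = 2.9/4.80
L = 0.6042 tickets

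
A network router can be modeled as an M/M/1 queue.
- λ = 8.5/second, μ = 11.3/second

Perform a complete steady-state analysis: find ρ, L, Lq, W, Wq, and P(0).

Step 1: ρ = λ/μ = 8.5/11.3 = 0.7522
Step 2: L = λ/(μ-λ) = 8.5/2.80 = 3.0357
Step 3: Lq = λ²/(μ(μ-λ)) = 72.25/(11.3×2.80) = 2.2835
Step 4: W = 1/(μ-λ) = 1/2.80 = 0.35714
Step 5: Wq = λ/(μ(μ-λ)) = 8.5/(11.3×2.80) = 0.2686
Step 6: P(0) = 1-ρ = 0.2478
Verify: L = λW = 8.5×0.35714 = 3.0357 ✔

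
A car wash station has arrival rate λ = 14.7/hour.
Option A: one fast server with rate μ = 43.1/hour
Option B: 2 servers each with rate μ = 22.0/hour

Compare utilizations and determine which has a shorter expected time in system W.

Option A: single server μ = 43.1 (M/M/1)
  ρ_A = 14.7/43.1 = 0.3411
  W_A = 1/(μ-λ) = 1/(43.1-14.7) = 1/28.40 = 0.03521

Option B: 2 servers μ = 22.0 (M/M/2)
  ρ_B = λ/(cμ) = 14.7/(2×22.0) = 0.3341
  Offered load a = λ/μ = cρ = 14.7/22.0 = 0.6682
  P₀ = [ Σₙ₌₀^1 aⁿ/n! + a^2/(2!(1-ρ)) ]⁻¹
  Σ = a^0/0! + a^1/1! = 1.0000 + 0.6682 = 1.6682
  a^2/(2!(1-ρ)) = 0.44647/(2 × 0.66591) = 0.3352
  P₀ = 1/(1.6682 + 0.33523) = 0.4991
  Lq = P₀·a^2·ρ / (2!(1-ρ)²) = 0.49915 × 0.44647 × 0.33409 / (2 × 0.44343) = 0.08395
  Wq_B = Lq/λ = 0.08395/14.7 = 0.0057109
  W_B = Wq_B + 1/μ = 0.0057109 + 0.045455 = 0.05117

Since W_A = 0.03521 < W_B = 0.05117, Option A (single fast server) has the shorter time in system.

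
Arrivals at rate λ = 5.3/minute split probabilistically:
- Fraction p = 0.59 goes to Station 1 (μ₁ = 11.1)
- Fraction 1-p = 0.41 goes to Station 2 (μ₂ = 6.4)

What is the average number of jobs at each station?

Effective rates: λ₁ = 5.3×0.59 = 3.127, λ₂ = 5.3×0.41 = 2.173
Station 1: ρ₁ = 3.127/11.1 = 0.2817, L₁ = ρ₁/(1-ρ₁) = 0.2817/(1-0.2817) = 0.3922
Station 2: ρ₂ = 2.173/6.4 = 0.33953, L₂ = ρ₂/(1-ρ₂) = 0.33953/(1-0.33953) = 0.5141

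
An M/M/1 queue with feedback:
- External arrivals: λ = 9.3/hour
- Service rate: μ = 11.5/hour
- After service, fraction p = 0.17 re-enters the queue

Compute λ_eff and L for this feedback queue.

Effective arrival rate: λ_eff = λ/(1-p) = 9.3/(1-0.17) = 9.3/0.83 = 11.204819
ρ = λ_eff/μ = 11.204819/11.5 = 0.9743321
L = ρ/(1-ρ) = 0.9743321/(1-0.9743321) = 37.9592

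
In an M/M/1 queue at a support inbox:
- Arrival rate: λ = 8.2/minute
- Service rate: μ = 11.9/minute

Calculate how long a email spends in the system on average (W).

First, compute utilization: ρ = λ/μ = 8.2/11.9 = 0.6891
For M/M/1: W = 1/(μ-λ)
W = 1/(11.9-8.2) = 1/3.70
W = 0.2703 minutes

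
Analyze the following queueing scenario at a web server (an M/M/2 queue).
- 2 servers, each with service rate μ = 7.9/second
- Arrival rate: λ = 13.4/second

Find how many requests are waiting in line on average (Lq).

Traffic intensity: ρ = λ/(cμ) = 13.4/(2×7.9) = 0.8481
Since ρ = 0.8481 < 1, system is stable.
Offered load a = λ/μ = cρ = 13.4/7.9 = 1.6962
P₀ = [ Σₙ₌₀^1 aⁿ/n! + a^2/(2!(1-ρ)) ]⁻¹
Σ = a^0/0! + a^1/1! = 1.0000 + 1.6962 = 2.6962
a^2/(2!(1-ρ)) = 2.877103/(2 × 0.1518987) = 9.4705
P₀ = 1/(2.6962 + 9.4705) = 0.08219
Lq = P₀·a^2·ρ / (2!(1-ρ)²) = 0.0821918 × 2.87710 × 0.848101 / (2 × 0.0230732) = 4.3460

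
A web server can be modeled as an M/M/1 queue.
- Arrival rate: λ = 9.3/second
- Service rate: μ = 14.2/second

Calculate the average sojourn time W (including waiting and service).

First, compute utilization: ρ = λ/μ = 9.3/14.2 = 0.6549
For M/M/1: W = 1/(μ-λ)
W = 1/(14.2-9.3) = 1/4.90
W = 0.2041 seconds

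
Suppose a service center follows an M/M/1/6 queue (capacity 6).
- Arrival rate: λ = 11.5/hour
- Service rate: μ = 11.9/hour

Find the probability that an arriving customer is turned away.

ρ = λ/μ = 11.5/11.9 = 0.9664
P₀ = (1-ρ)/(1-ρ^(K+1)) = (1-0.9664)/(1-0.9664^7) = 0.03360/0.2128 = 0.1579
P_K = P₀×ρ^K = 0.1579 × 0.9664^6 = 0.1579 × 0.8146 = 0.1286
Blocking probability = 12.86%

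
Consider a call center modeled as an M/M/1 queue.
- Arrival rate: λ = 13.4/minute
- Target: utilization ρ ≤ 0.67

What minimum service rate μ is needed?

ρ = λ/μ, so μ = λ/ρ
μ ≥ 13.4/0.67 = 20.0000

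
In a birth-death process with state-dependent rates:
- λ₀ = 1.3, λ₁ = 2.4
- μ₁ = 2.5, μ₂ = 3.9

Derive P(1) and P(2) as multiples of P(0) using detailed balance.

Balance equations:
State 0: λ₀P₀ = μ₁P₁ → P₁ = (λ₀/μ₁)P₀ = (1.3/2.5)P₀ = 0.5200P₀
State 1: P₂ = (λ₀λ₁)/(μ₁μ₂)P₀ = (1.3×2.4)/(2.5×3.9)P₀ = 0.3200P₀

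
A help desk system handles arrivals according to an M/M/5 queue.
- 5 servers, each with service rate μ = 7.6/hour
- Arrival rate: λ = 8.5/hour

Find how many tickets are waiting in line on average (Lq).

Traffic intensity: ρ = λ/(cμ) = 8.5/(5×7.6) = 0.2237
Since ρ = 0.2237 < 1, system is stable.
Offered load a = λ/μ = cρ = 8.5/7.6 = 1.1184
P₀ = [ Σₙ₌₀^4 aⁿ/n! + a^5/(5!(1-ρ)) ]⁻¹
Σ = a^0/0! + a^1/1! + a^2/2! + a^3/3! + a^4/4! = 1.0000 + 1.1184 + 0.6254 + 0.2332 + 0.06519 = 3.0422
a^5/(5!(1-ρ)) = 1.74995/(120 × 0.776316) = 0.01878
P₀ = 1/(3.0422 + 0.01878) = 0.3267
Lq = P₀·a^5·ρ / (5!(1-ρ)²) = 0.3267 × 1.7500 × 0.2237 / (120 × 0.6027) = 0.001768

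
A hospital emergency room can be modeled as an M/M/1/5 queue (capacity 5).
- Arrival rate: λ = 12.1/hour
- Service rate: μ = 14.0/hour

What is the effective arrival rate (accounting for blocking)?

ρ = λ/μ = 12.1/14.0 = 0.8643
P₀ = (1-ρ)/(1-ρ^(K+1)) = (1-0.8643)/(1-0.8643^6) = 0.1357/0.5831 = 0.2327
P_K = P₀×ρ^K = 0.2327 × 0.8643^5 = 0.2327 × 0.4823 = 0.1122
λ_eff = λ(1-P_K) = 12.1 × (1 - 0.11223) = 12.1 × 0.88777 = 10.7420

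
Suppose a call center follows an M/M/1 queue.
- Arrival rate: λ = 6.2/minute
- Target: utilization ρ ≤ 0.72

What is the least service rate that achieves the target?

ρ = λ/μ, so μ = λ/ρ
μ ≥ 6.2/0.72 = 8.6111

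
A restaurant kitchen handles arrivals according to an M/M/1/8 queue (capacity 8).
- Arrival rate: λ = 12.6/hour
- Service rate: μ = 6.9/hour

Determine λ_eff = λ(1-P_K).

ρ = λ/μ = 12.6/6.9 = 1.8261
P₀ = (1-ρ)/(1-ρ^(K+1)) = (1-1.8261)/(1-1.8261^9) = -0.8261/-224.7985 = 0.003675
P_K = P₀×ρ^K = 0.003675 × 1.8261^8 = 0.003675 × 123.6507 = 0.4544
λ_eff = λ(1-P_K) = 12.6 × (1 - 0.4544) = 12.6 × 0.5456 = 6.8746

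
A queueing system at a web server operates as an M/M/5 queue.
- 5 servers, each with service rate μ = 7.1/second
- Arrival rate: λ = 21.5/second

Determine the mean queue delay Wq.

Traffic intensity: ρ = λ/(cμ) = 21.5/(5×7.1) = 0.6056
Since ρ = 0.6056 < 1, system is stable.
Offered load a = λ/μ = cρ = 21.5/7.1 = 3.0282
P₀ = [ Σₙ₌₀^4 aⁿ/n! + a^5/(5!(1-ρ)) ]⁻¹
Σ = a^0/0! + a^1/1! + a^2/2! + a^3/3! + a^4/4! = 1.00000 + 3.02817 + 4.58490 + 4.62795 + 3.50356 = 16.7446
a^5/(5!(1-ρ)) = 254.6247/(120 × 0.394366) = 5.3805
P₀ = 1/(16.7446 + 5.3805) = 0.04520
Lq = P₀·a^5·ρ / (5!(1-ρ)²) = 0.04520 × 254.6247 × 0.6056 / (120 × 0.1555) = 0.3735
Wq = Lq/λ = 0.3735/21.5 = 0.01737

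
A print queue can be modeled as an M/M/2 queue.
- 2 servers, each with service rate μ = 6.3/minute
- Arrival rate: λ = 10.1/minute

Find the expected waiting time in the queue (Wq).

Traffic intensity: ρ = λ/(cμ) = 10.1/(2×6.3) = 0.8016
Since ρ = 0.8016 < 1, system is stable.
Offered load a = λ/μ = cρ = 10.1/6.3 = 1.6032
P₀ = [ Σₙ₌₀^1 aⁿ/n! + a^2/(2!(1-ρ)) ]⁻¹
Σ = a^0/0! + a^1/1! = 1.0000 + 1.6032 = 2.6032
a^2/(2!(1-ρ)) = 2.57017/(2 × 0.198413) = 6.4768
P₀ = 1/(2.6032 + 6.4768) = 0.1101
Lq = P₀·a^2·ρ / (2!(1-ρ)²) = 0.110132 × 2.57017 × 0.801587 / (2 × 0.0393676) = 2.8818
Wq = Lq/λ = 2.8818/10.1 = 0.2853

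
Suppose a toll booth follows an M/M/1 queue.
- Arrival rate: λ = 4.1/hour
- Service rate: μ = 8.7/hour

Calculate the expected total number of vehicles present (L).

ρ = λ/μ = 4.1/8.7 = 0.4713
For M/M/1: L = λ/(μ-λ)
L = 4.1/(8.7-4.1) = 4.1/4.60
L = 0.8913 vehicles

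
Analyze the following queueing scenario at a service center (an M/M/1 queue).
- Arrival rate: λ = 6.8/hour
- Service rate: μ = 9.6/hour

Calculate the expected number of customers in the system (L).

ρ = λ/μ = 6.8/9.6 = 0.7083
For M/M/1: L = λ/(μ-λ)
L = 6.8/(9.6-6.8) = 6.8/2.80
L = 2.4286 customers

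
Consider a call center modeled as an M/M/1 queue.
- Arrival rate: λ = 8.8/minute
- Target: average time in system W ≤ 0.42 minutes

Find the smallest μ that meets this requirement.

For M/M/1: W = 1/(μ-λ)
Need W ≤ 0.42, so 1/(μ-λ) ≤ 0.42
μ - λ ≥ 1/0.42 = 2.3810
μ ≥ 8.8 + 2.3810 = 11.1810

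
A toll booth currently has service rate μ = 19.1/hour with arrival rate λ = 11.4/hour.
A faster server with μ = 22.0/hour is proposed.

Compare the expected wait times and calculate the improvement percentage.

System 1: ρ₁ = 11.4/19.1 = 0.5969, W₁ = 1/(19.1-11.4) = 0.12987
System 2: ρ₂ = 11.4/22.0 = 0.5182, W₂ = 1/(22.0-11.4) = 0.094340
Improvement: (W₁-W₂)/W₁ = (0.12987-0.094340)/0.12987 = 27.36%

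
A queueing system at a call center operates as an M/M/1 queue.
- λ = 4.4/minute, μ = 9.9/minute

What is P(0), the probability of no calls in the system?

ρ = λ/μ = 4.4/9.9 = 0.4444
P(0) = 1 - ρ = 1 - 0.4444 = 0.5556
The server is idle 55.56% of the time.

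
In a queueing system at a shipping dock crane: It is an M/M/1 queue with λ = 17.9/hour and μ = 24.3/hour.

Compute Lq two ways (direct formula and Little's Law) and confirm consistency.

Method 1 (direct): Lq = λ²/(μ(μ-λ)) = 320.41/(24.3 × 6.40) = 2.0602

Method 2 (Little's Law):
W = 1/(μ-λ) = 1/6.40 = 0.156250
Wq = W - 1/μ = 0.156250 - 0.0411523 = 0.1150977
Lq = λWq = 17.9 × 0.1150977 = 2.0602 ✔ (matches Method 1)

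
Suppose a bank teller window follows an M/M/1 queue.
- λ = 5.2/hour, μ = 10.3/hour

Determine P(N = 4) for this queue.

ρ = λ/μ = 5.2/10.3 = 0.5049
P(n) = (1-ρ)ρⁿ
P(4) = (1-0.5049) × 0.5049^4
P(4) = 0.49510 × 0.064986
P(4) = 0.03217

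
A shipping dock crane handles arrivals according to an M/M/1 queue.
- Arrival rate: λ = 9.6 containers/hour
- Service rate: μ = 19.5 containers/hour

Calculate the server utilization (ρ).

Server utilization: ρ = λ/μ
ρ = 9.6/19.5 = 0.4923
The server is busy 49.23% of the time.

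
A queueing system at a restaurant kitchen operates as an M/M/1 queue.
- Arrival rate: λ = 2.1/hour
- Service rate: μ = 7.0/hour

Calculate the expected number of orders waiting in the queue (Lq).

ρ = λ/μ = 2.1/7.0 = 0.3000
For M/M/1: Lq = λ²/(μ(μ-λ))
Lq = 4.41/(7.0 × 4.90)
Lq = 0.1286 orders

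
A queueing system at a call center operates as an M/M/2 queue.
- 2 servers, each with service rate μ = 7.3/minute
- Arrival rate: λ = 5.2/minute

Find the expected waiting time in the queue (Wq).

Traffic intensity: ρ = λ/(cμ) = 5.2/(2×7.3) = 0.3562
Since ρ = 0.3562 < 1, system is stable.
Offered load a = λ/μ = cρ = 5.2/7.3 = 0.7123
P₀ = [ Σₙ₌₀^1 aⁿ/n! + a^2/(2!(1-ρ)) ]⁻¹
Σ = a^0/0! + a^1/1! = 1.0000 + 0.7123 = 1.7123
a^2/(2!(1-ρ)) = 0.5074/(2 × 0.6438) = 0.3941
P₀ = 1/(1.7123 + 0.3941) = 0.4747
Lq = P₀·a^2·ρ / (2!(1-ρ)²) = 0.4747 × 0.5074 × 0.3562 / (2 × 0.4145) = 0.1035
Wq = Lq/λ = 0.1035/5.2 = 0.01990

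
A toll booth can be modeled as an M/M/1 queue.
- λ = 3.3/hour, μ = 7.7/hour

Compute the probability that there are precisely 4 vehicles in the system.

ρ = λ/μ = 3.3/7.7 = 0.4286
P(n) = (1-ρ)ρⁿ
P(4) = (1-0.4286) × 0.4286^4
P(4) = 0.5714 × 0.03374
P(4) = 0.01928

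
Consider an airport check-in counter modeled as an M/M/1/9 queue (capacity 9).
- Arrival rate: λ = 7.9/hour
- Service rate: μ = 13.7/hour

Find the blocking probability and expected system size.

ρ = λ/μ = 7.9/13.7 = 0.576642
P₀ = (1-ρ)/(1-ρ^(K+1)) = (1-0.576642)/(1-0.576642^10) = 0.4234/0.9959 = 0.4251
P_K = P₀×ρ^K = 0.4251 × 0.576642^9 = 0.4251 × 0.007049 = 0.002997
Blocking probability P_9 = 0.002997 (0.30%)
L = ρ[1 - (K+1)ρ^K + Kρ^(K+1)] / [(1-ρ)(1-ρ^(K+1))]
L = 0.576642 × (1 - 10×0.007049 + 9×0.004065) / ((1 - 0.576642) × (1 - 0.004065)) = 1.3213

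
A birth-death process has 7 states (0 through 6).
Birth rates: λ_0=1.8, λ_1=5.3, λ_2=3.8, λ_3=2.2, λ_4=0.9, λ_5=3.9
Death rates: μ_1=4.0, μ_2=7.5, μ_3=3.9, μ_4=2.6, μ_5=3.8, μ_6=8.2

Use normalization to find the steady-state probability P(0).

Ratios P(n)/P(0) = (λ₀···λₙ₋₁)/(μ₁···μₙ):
P(1)/P(0) = (1.8)/(4.0) = 0.45000
P(2)/P(0) = (1.8×5.3)/(4.0×7.5) = 0.31800
P(3)/P(0) = (1.8×5.3×3.8)/(4.0×7.5×3.9) = 0.30985
P(4)/P(0) = (1.8×5.3×3.8×2.2)/(4.0×7.5×3.9×2.6) = 0.26218
P(5)/P(0) = (1.8×5.3×3.8×2.2×0.9)/(4.0×7.5×3.9×2.6×3.8) = 0.062095
P(6)/P(0) = (1.8×5.3×3.8×2.2×0.9×3.9)/(4.0×7.5×3.9×2.6×3.8×8.2) = 0.029533

Normalization: ∑ P(n) = 1
P(0) × (1.0000 + 0.45000 + 0.31800 + 0.30985 + 0.26218 + 0.062095 + 0.029533) = 1
P(0) × 2.4317 = 1
P(0) = 1/2.4317 = 0.4112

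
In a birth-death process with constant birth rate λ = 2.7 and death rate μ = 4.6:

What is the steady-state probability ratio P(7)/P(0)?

For constant rates: P(n)/P(0) = (λ/μ)^n
P(7)/P(0) = (2.7/4.6)^7 = 0.58696^7 = 0.02400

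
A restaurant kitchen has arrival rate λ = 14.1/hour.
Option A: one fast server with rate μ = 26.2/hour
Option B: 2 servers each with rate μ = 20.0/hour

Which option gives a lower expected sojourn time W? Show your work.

Option A: single server μ = 26.2 (M/M/1)
  ρ_A = 14.1/26.2 = 0.5382
  W_A = 1/(μ-λ) = 1/(26.2-14.1) = 1/12.10 = 0.08264

Option B: 2 servers μ = 20.0 (M/M/2)
  ρ_B = λ/(cμ) = 14.1/(2×20.0) = 0.3525
  Offered load a = λ/μ = cρ = 14.1/20.0 = 0.7050
  P₀ = [ Σₙ₌₀^1 aⁿ/n! + a^2/(2!(1-ρ)) ]⁻¹
  Σ = a^0/0! + a^1/1! = 1.0000 + 0.7050 = 1.7050
  a^2/(2!(1-ρ)) = 0.4970/(2 × 0.6475) = 0.3838
  P₀ = 1/(1.7050 + 0.3838) = 0.4787
  Lq = P₀·a^2·ρ / (2!(1-ρ)²) = 0.4787 × 0.4970 × 0.3525 / (2 × 0.4193) = 0.1000
  Wq_B = Lq/λ = 0.10003/14.1 = 0.007094
  W_B = Wq_B + 1/μ = 0.007094 + 0.05000 = 0.05709

Since W_B = 0.05709 < W_A = 0.08264, Option B (multiple servers) has the shorter time in system.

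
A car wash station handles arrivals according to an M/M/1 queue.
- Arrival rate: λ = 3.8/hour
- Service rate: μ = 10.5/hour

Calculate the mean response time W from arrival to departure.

First, compute utilization: ρ = λ/μ = 3.8/10.5 = 0.3619
For M/M/1: W = 1/(μ-λ)
W = 1/(10.5-3.8) = 1/6.70
W = 0.1493 hours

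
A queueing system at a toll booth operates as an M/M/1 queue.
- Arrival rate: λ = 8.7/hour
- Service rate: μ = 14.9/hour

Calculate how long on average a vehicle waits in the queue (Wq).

First, compute utilization: ρ = λ/μ = 8.7/14.9 = 0.5839
For M/M/1: Wq = λ/(μ(μ-λ))
Wq = 8.7/(14.9 × (14.9-8.7))
Wq = 8.7/(14.9 × 6.20)
Wq = 0.09418 hours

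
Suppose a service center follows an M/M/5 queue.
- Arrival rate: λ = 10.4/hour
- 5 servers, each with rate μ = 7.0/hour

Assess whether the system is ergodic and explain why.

Stability requires ρ = λ/(cμ) < 1
ρ = 10.4/(5 × 7.0) = 10.4/35.00 = 0.2971
Since 0.2971 < 1, the system is STABLE.
The servers are busy 29.71% of the time.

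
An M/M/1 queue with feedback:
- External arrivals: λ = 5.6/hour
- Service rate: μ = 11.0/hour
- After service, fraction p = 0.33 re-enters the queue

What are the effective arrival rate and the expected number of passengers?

Effective arrival rate: λ_eff = λ/(1-p) = 5.6/(1-0.33) = 5.6/0.67 = 8.35821
ρ = λ_eff/μ = 8.35821/11.0 = 0.759837
L = ρ/(1-ρ) = 0.759837/(1-0.759837) = 3.1638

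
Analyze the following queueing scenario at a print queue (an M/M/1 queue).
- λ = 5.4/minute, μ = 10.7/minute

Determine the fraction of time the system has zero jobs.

ρ = λ/μ = 5.4/10.7 = 0.5047
P(0) = 1 - ρ = 1 - 0.5047 = 0.4953
The server is idle 49.53% of the time.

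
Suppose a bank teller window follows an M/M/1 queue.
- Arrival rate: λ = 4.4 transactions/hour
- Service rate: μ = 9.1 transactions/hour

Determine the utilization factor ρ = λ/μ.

Server utilization: ρ = λ/μ
ρ = 4.4/9.1 = 0.4835
The server is busy 48.35% of the time.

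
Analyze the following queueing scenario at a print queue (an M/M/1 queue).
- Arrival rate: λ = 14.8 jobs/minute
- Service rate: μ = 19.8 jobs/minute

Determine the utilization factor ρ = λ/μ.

Server utilization: ρ = λ/μ
ρ = 14.8/19.8 = 0.7475
The server is busy 74.75% of the time.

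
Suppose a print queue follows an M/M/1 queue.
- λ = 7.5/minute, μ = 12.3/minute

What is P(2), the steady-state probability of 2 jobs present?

ρ = λ/μ = 7.5/12.3 = 0.6098
P(n) = (1-ρ)ρⁿ
P(2) = (1-0.6098) × 0.6098^2
P(2) = 0.3902 × 0.3719
P(2) = 0.1451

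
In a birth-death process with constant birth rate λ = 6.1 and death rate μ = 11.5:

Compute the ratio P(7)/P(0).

For constant rates: P(n)/P(0) = (λ/μ)^n
P(7)/P(0) = (6.1/11.5)^7 = 0.5304^7 = 0.01181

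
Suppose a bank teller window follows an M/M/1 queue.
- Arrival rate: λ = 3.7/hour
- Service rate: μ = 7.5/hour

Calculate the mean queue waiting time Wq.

First, compute utilization: ρ = λ/μ = 3.7/7.5 = 0.4933
For M/M/1: Wq = λ/(μ(μ-λ))
Wq = 3.7/(7.5 × (7.5-3.7))
Wq = 3.7/(7.5 × 3.80)
Wq = 0.1298 hours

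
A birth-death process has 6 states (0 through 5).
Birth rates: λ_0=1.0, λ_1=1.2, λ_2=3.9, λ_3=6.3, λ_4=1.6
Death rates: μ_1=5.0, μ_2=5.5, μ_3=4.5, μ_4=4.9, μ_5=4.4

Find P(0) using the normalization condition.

Ratios P(n)/P(0) = (λ₀···λₙ₋₁)/(μ₁···μₙ):
P(1)/P(0) = (1.0)/(5.0) = 0.2000
P(2)/P(0) = (1.0×1.2)/(5.0×5.5) = 0.04364
P(3)/P(0) = (1.0×1.2×3.9)/(5.0×5.5×4.5) = 0.03782
P(4)/P(0) = (1.0×1.2×3.9×6.3)/(5.0×5.5×4.5×4.9) = 0.04862
P(5)/P(0) = (1.0×1.2×3.9×6.3×1.6)/(5.0×5.5×4.5×4.9×4.4) = 0.01768

Normalization: ∑ P(n) = 1
P(0) × (1.0000 + 0.2000 + 0.04364 + 0.03782 + 0.04862 + 0.01768) = 1
P(0) × 1.34776 = 1
P(0) = 1/1.34776 = 0.7420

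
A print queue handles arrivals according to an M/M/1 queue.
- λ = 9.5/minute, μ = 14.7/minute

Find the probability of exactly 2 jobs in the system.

ρ = λ/μ = 9.5/14.7 = 0.6463
P(n) = (1-ρ)ρⁿ
P(2) = (1-0.6463) × 0.6463^2
P(2) = 0.3537 × 0.4177
P(2) = 0.1477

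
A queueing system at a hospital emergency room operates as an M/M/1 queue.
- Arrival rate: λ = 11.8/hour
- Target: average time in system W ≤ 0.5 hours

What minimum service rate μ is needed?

For M/M/1: W = 1/(μ-λ)
Need W ≤ 0.5, so 1/(μ-λ) ≤ 0.5
μ - λ ≥ 1/0.5 = 2.0000
μ ≥ 11.8 + 2.0000 = 13.8000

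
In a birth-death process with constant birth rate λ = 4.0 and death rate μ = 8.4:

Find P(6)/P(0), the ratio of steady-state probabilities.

For constant rates: P(n)/P(0) = (λ/μ)^n
P(6)/P(0) = (4.0/8.4)^6 = 0.4762^6 = 0.01166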